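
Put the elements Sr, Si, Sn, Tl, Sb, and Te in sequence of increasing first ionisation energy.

First ionization energy rises across a period (greater Z_eff holds electrons more tightly) and falls down a group (valence electrons are farther from the nucleus).
Neither a single period nor a single group — weigh both effects.
Tl > Sr: period and group pull opposite ways; the across-period shift dominates (589 vs 550 kJ/mol).
Sn > Tl: relative to Tl, both the across-period and down-group shifts push Sn's first ionization energy up.
Si > Sn: Si sits above Sn in group 14, so the down-group effect alone puts Si higher.
Sb > Si: period and group pull opposite ways; the across-period shift dominates (831 vs 786 kJ/mol).
Te > Sb: Te lies to the right of Sb in period 5, so the across-period effect alone puts Te higher.
For reference (kJ/mol): Si 786, Sr 550, Sn 709, Sb 831, Te 869, Tl 589.
So from lowest to highest: Sr < Tl < Sn < Si < Sb < Te.

Sr < Tl < Sn < Si < Sb < Te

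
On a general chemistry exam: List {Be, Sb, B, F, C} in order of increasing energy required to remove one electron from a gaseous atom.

Be is in period 2, group 2; B is in period 2, group 13; C is in period 2, group 14; F is in period 2, group 17; Sb is in period 5, group 15.
First ionization energy rises across a period (greater Z_eff holds electrons more tightly) and falls down a group (valence electrons are farther from the nucleus).
These span different periods and groups, so the two trends combine.
Sb > B: the two effects oppose for this pair; the across-period effect wins (831 vs 801 kJ/mol).
Be > Sb: period and group pull opposite ways; the down-group shift dominates (900 vs 831 kJ/mol).
C > Be: C lies to the right of Be in period 2, so the across-period effect alone puts C higher.
F > C: F lies to the right of C in period 2, so the across-period effect alone puts F higher.
Note the exception: Be has a higher first ionization energy than B, contrary to the simple trend — removing B's lone 2p electron is easier than breaking Be's filled 2s².
For reference (kJ/mol): Be 900, B 801, C 1086, F 1681, Sb 831.
So from lowest to highest: B < Sb < Be < C < F.

B < Sb < Be < C < F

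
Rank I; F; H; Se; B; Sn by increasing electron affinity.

H is in period 1, group 1; B is in period 2, group 13; F is in period 2, group 17; Se is in period 4, group 16; Sn is in period 5, group 14; I is in period 5, group 17.
EA tends to increase across a period and decrease down a group, though the pattern is less regular than for IE or radius.
These span different periods and groups, so the two trends combine.
H > B: period and group pull opposite ways; the down-group shift dominates (73 vs 27 kJ/mol).
Sn > H: the two effects oppose for this pair; the across-period effect wins (107 vs 73 kJ/mol).
Se > Sn: relative to Sn, both the across-period and down-group shifts push Se's electron affinity up.
I > Se: period and group pull opposite ways; the across-period shift dominates (295 vs 195 kJ/mol).
F > I: they share group 17; the group trend gives F the larger value.
For reference (kJ/mol): H 73, B 27, F 328, Se 195, Sn 107, I 295.
So from lowest to highest: B < H < Sn < Se < I < F.

B, H, Sn, Se, I, F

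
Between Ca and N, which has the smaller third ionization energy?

N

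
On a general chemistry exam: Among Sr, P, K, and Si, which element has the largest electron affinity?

Si

Si is in period 3, group 14; P is in period 3, group 15; K is in period 4, group 1; Sr is in period 5, group 2.
Atoms with high Z_eff and room in the valence shell (especially the halogens) have the most exothermic electron affinities.
Here both period and group differ, so the two effects have to be weighed against each other.
K > Sr: period and group pull opposite ways; the down-group shift dominates (48 vs 5 kJ/mol).
P > K: relative to K, both the across-period and down-group shifts push P's electron affinity up.
Si > P: this pair runs against the simple trend — see the exception note.
Note the exception: Si has a higher electron affinity than P, contrary to the simple trend — adding an electron to P's half-filled 3p³ is unfavourable, so Si (3p²) has the more exothermic EA.
Approximate values (kJ/mol): Si 134, P 72, K 48, Sr 5.
The largest electron affinity among these belongs to Si.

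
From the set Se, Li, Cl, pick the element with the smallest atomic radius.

Li is in period 2, group 1; Cl is in period 3, group 17; Se is in period 4, group 16.
Atomic radius shrinks across a period as nuclear charge pulls the same shell inward, and grows down a group as new shells are added.
Neither a single period nor a single group — weigh both effects.
Se > Cl: both effects reinforce here, so Se is clearly the larger of the two.
Li > Se: period and group pull opposite ways; the across-period shift dominates (133 vs 116 pm).
Approximate values (pm): Li 133, Cl 99, Se 116.
The smallest atomic radius among these belongs to Cl.

Cl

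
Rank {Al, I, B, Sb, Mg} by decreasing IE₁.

I, Sb, B, Mg, Al

B is in period 2, group 13; Mg is in period 3, group 2; Al is in period 3, group 13; Sb is in period 5, group 15; I is in period 5, group 17.
First ionization energy rises across a period (greater Z_eff holds electrons more tightly) and falls down a group (valence electrons are farther from the nucleus).
Neither a single period nor a single group — weigh both effects.
Mg > Al: this pair runs against the simple trend — see the exception note.
B > Mg: both effects reinforce here, so B is clearly the higher of the two.
Sb > B: the two effects oppose for this pair; the across-period effect wins (831 vs 801 kJ/mol).
I > Sb: both are in period 5; the period trend gives I the larger value.
Note the exception: Mg has a higher first ionization energy than Al, contrary to the simple trend — Al's single 3p electron is easier to remove than one from Mg's filled 3s².
For reference (kJ/mol): B 801, Mg 738, Al 578, Sb 831, I 1008.
So from highest to lowest: I > Sb > B > Mg > Al.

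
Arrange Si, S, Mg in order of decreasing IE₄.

Mg, S, Si

Consider each +3 ion: Si³⁺ still has 1 valence electron; S³⁺ still has 3 valence electrons; Mg³⁺ is already 1 electron into the core.
Pulling an electron out of a noble-gas core costs far more than removing a remaining valence electron, so Mg sits at the high end of IE_4.
Valence configurations: Si³⁺ [Ne]3s¹, S³⁺ [Ne]3s²3p¹.
The numbers (kJ/mol): Si 4356, S 4556, Mg 10543.
Putting it together, IE_4: Si < S < Mg.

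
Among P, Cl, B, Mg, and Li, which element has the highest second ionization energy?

After 1 electron has been removed, what remains? P⁺ still has 4 valence electrons; Cl⁺ still has 6 valence electrons; B⁺ still has 2 valence electrons; Mg⁺ still has 1 valence electron; Li⁺ is the bare [He] core.
Breaking into a closed-shell core is much more expensive than removing a leftover valence electron — Li has the largest IE_2 here.
Valence configurations: P⁺ [Ne]3s²3p², Cl⁺ [Ne]3s²3p⁴, B⁺ [He]2s², Mg⁺ [Ne]3s¹.
The numbers (kJ/mol): P 1907, Cl 2298, B 2427, Mg 1451, Li 7298.
Hence IE_2: Mg < P < Cl < B < Li.

Li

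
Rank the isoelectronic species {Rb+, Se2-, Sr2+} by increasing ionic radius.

All of these have 36 electrons, so size is governed by nuclear charge alone: the more protons, the stronger the pull on the same electron cloud, and the smaller the ion.
Nuclear charges: Sr2+ (Z=38), Rb+ (Z=37), Se2- (Z=34).
Smallest to largest: Sr2+ < Rb+ < Se2-.

Sr2+ < Rb+ < Se2-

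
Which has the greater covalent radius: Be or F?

Be

Be is in period 2, group 2; F is in period 2, group 17.
Atomic radius shrinks across a period as nuclear charge pulls the same shell inward, and grows down a group as new shells are added.
All lie in period 2, so atomic radius increases right to left.
So Be has the greater covalent radius (Be > F).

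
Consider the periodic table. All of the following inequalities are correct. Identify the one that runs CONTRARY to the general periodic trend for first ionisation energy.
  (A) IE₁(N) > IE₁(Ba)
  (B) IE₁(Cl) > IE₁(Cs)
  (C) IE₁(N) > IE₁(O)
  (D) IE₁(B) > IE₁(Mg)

(C)

The general trend: first ionisation energy increases across a period and decreases down a group.
(A) N (period 2, group 15) vs Ba (period 6, group 2): the stated order agrees with the simple trend.
(B) Cl (period 3, group 17) vs Cs (period 6, group 1): the stated order agrees with the simple trend.
(C) N (period 2, group 15) vs O (period 2, group 16): the stated order contradicts the simple trend.
(D) B (period 2, group 13) vs Mg (period 3, group 2): the stated order agrees with the simple trend.
The exception is (C): pairing an electron in O's 2p⁴ costs repulsion energy, so O ionizes more easily than half-filled N (2p³).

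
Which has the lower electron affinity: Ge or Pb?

Ge is in period 4, group 14; Pb is in period 6, group 14.
Adding an electron releases more energy for atoms nearer the top right (short of the noble gases).
All are in group 14, so electron affinity increases up the group.
So Pb has the lower electron affinity (Pb < Ge).

Pb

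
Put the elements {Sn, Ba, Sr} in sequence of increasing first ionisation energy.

Ba < Sr < Sn

Sr is in period 5, group 2; Sn is in period 5, group 14; Ba is in period 6, group 2.
Across a period the outer electron is held more tightly (higher IE₁); down a group it sits in a higher shell, more shielded, and comes off more easily.
Here both period and group differ, so the two effects have to be weighed against each other.
Sr > Ba: they share group 2; the group trend gives Sr the larger value.
Sn > Sr: both are in period 5; the period trend gives Sn the larger value.
For reference (kJ/mol): Sr 550, Sn 709, Ba 503.
So from lowest to highest: Ba < Sr < Sn.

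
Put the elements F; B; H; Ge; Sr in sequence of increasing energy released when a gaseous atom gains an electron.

Sr < B < H < Ge < F

H is in period 1, group 1; B is in period 2, group 13; F is in period 2, group 17; Ge is in period 4, group 14; Sr is in period 5, group 2.
Adding an electron releases more energy for atoms nearer the top right (short of the noble gases).
Neither a single period nor a single group — weigh both effects.
B > Sr: relative to Sr, both the across-period and down-group shifts push B's electron affinity up.
H > B: period and group pull opposite ways; the down-group shift dominates (73 vs 27 kJ/mol).
Ge > H: period and group pull opposite ways; the across-period shift dominates (119 vs 73 kJ/mol).
F > Ge: relative to Ge, both the across-period and down-group shifts push F's electron affinity up.
Tabulated electron affinity (kJ/mol): H 73, B 27, F 328, Ge 119, Sr 5.
So from lowest to highest: Sr < B < H < Ge < F.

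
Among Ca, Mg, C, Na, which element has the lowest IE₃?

C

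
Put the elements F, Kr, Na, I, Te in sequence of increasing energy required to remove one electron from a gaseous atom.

Na, Te, I, Kr, F

F is in period 2, group 17; Na is in period 3, group 1; Kr is in period 4, group 18; Te is in period 5, group 16; I is in period 5, group 17.
Removing the outermost electron gets harder across a period and easier down a group.
Neither a single period nor a single group — weigh both effects.
Te > Na: the two effects oppose for this pair; the across-period effect wins (869 vs 496 kJ/mol).
I > Te: both are in period 5; the period trend gives I the larger value.
Kr > I: both effects reinforce here, so Kr is clearly the higher of the two.
F > Kr: period and group pull opposite ways; the down-group shift dominates (1681 vs 1351 kJ/mol).
For reference (kJ/mol): F 1681, Na 496, Kr 1351, Te 869, I 1008.
So from lowest to highest: Na < Te < I < Kr < F.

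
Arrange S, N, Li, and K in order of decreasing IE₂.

Li > K > N > S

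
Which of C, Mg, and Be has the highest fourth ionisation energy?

After 3 electrons have been removed, what remains? C³⁺ still has 1 valence electron; Mg³⁺ is already 1 electron into the core; Be³⁺ is already 1 electron into the core.
Core electrons are held far more tightly than valence electrons, so Mg and Be top the IE_4 order.
The numbers (kJ/mol): C 6223, Mg 10543, Be 21007.
Putting it together, IE_4: C < Mg < Be.

Be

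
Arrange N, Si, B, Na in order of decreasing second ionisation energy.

Na > N > B > Si

IE_2 is the cost of taking one more electron from the +1 cation: N⁺ still has 4 valence electrons; Si⁺ still has 3 valence electrons; B⁺ still has 2 valence electrons; Na⁺ is the bare [Ne] core.
Core electrons are held far more tightly than valence electrons, so Na tops the IE_2 order.
Valence configurations: N⁺ [He]2s²2p², Si⁺ [Ne]3s²3p¹, B⁺ [He]2s².
Tabulated IE_2 (kJ/mol): N 2856, Si 1577, B 2427, Na 4562.
Overall IE_2 order: Si < B < N < Na.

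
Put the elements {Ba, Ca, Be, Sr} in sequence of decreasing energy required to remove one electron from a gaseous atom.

Be, Ca, Sr, Ba

Be is in period 2, group 2; Ca is in period 4, group 2; Sr is in period 5, group 2; Ba is in period 6, group 2.
First ionization energy rises across a period (greater Z_eff holds electrons more tightly) and falls down a group (valence electrons are farther from the nucleus).
All are in group 2, so first ionization energy increases up the group.
So from highest to lowest: Be > Ca > Sr > Ba.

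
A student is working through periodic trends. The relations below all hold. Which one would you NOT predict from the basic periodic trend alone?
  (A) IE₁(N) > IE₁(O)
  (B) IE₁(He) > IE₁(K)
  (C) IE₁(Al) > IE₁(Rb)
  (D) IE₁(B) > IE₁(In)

(A)

The general trend: first ionization energy increases across a period and decreases down a group.
(A) N (period 2, group 15) vs O (period 2, group 16): the stated order contradicts the simple trend.
(B) He (period 1, group 18) vs K (period 4, group 1): the stated order agrees with the simple trend.
(C) Al (period 3, group 13) vs Rb (period 5, group 1): the stated order agrees with the simple trend.
(D) B (period 2, group 13) vs In (period 5, group 13): the stated order agrees with the simple trend.
The exception is (A): pairing an electron in O's 2p⁴ costs repulsion energy, so O ionizes more easily than half-filled N (2p³).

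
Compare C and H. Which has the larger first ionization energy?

H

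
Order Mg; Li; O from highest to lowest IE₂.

Li, O, Mg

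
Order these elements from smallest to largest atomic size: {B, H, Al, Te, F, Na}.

H is in period 1, group 1; B is in period 2, group 13; F is in period 2, group 17; Na is in period 3, group 1; Al is in period 3, group 13; Te is in period 5, group 16.
Moving right in a period, electrons are added to the same shell under a stronger nuclear pull, so atoms get smaller; moving down, a new shell is opened and atoms get larger.
These span different periods and groups, so the two trends combine.
F > H: period and group pull opposite ways; the down-group shift dominates (64 vs 32 pm).
B > F: B lies to the left of F in period 2, so the across-period effect alone puts B larger.
Al > B: Al sits below B in group 13, so the down-group effect alone puts Al larger.
Te > Al: the two effects oppose for this pair; the down-group effect wins (136 vs 126 pm).
Na > Te: period and group pull opposite ways; the across-period shift dominates (155 vs 136 pm).
Tabulated atomic radius (pm): H 32, B 85, F 64, Na 155, Al 126, Te 136.
So from smallest to largest: H < F < B < Al < Te < Na.

H, F, B, Al, Te, Na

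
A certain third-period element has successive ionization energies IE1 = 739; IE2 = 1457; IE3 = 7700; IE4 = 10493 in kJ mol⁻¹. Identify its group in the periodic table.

Group 2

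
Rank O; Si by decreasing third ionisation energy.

Consider each +2 ion: O²⁺ still has 4 valence electrons; Si²⁺ still has 2 valence electrons.
All are still removing valence electrons, so compare the +2 ions as you would atoms: IE_3 generally rises across a period (higher Z_eff) and falls down a group (larger shell), subject to the usual subshell exceptions.
Valence configurations: O²⁺ [He]2s²2p², Si²⁺ [Ne]3s².
Tabulated IE_3 (kJ/mol): O 5300, Si 3232.
Putting it together, IE_3: Si < O.

O > Si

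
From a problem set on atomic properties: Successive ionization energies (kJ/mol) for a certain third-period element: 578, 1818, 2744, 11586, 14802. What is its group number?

Group 13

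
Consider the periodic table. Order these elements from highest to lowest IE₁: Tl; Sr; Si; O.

O is in period 2, group 16; Si is in period 3, group 14; Sr is in period 5, group 2; Tl is in period 6, group 13.
IE₁ increases left→right with effective nuclear charge and decreases top→bottom as the valence shell moves farther out.
Neither a single period nor a single group — weigh both effects.
Tl > Sr: the two effects oppose for this pair; the across-period effect wins (589 vs 550 kJ/mol).
Si > Tl: both effects reinforce here, so Si is clearly the higher of the two.
O > Si: relative to Si, both the across-period and down-group shifts push O's first ionization energy up.
Tabulated first ionization energy (kJ/mol): O 1314, Si 786, Sr 550, Tl 589.
So from highest to lowest: O > Si > Tl > Sr.

O > Si > Tl > Sr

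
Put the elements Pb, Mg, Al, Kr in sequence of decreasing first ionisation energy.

Kr, Mg, Pb, Al

Mg is in period 3, group 2; Al is in period 3, group 13; Kr is in period 4, group 18; Pb is in period 6, group 14.
Across a period the outer electron is held more tightly (higher IE₁); down a group it sits in a higher shell, more shielded, and comes off more easily.
Neither a single period nor a single group — weigh both effects.
Pb > Al: the two effects oppose for this pair; the across-period effect wins (716 vs 578 kJ/mol).
Mg > Pb: period and group pull opposite ways; the down-group shift dominates (738 vs 716 kJ/mol).
Kr > Mg: the two effects oppose for this pair; the across-period effect wins (1351 vs 738 kJ/mol).
Note the exception: Mg has a higher first ionization energy than Al, contrary to the simple trend — Al's single 3p electron is easier to remove than one from Mg's filled 3s².
Approximate values (kJ/mol): Mg 738, Al 578, Kr 1351, Pb 716.
So from highest to lowest: Kr > Mg > Pb > Al.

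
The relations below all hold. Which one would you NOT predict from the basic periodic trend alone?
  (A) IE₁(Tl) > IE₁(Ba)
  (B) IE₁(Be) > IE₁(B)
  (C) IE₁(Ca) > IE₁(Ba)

(B)

The general trend: first ionization energy increases across a period and decreases down a group.
(A) Tl (period 6, group 13) vs Ba (period 6, group 2): the stated order agrees with the simple trend.
(B) Be (period 2, group 2) vs B (period 2, group 13): the stated order contradicts the simple trend.
(C) Ca (period 4, group 2) vs Ba (period 6, group 2): the stated order agrees with the simple trend.
The exception is (B): removing B's lone 2p electron is easier than breaking Be's filled 2s².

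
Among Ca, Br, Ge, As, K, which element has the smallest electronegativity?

Atoms toward the upper right of the periodic table pull bonding electrons most strongly.
All lie in period 4, so electronegativity increases left to right.
The smallest electronegativity among these belongs to K.

K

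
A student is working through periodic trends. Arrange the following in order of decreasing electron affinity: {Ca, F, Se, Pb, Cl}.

Cl > F > Se > Pb > Ca

F is in period 2, group 17; Cl is in period 3, group 17; Ca is in period 4, group 2; Se is in period 4, group 16; Pb is in period 6, group 14.
EA tends to increase across a period and decrease down a group, though the pattern is less regular than for IE or radius.
Here both period and group differ, so the two effects have to be weighed against each other.
Pb > Ca: period and group pull opposite ways; the across-period shift dominates (35 vs 2 kJ/mol).
Se > Pb: relative to Pb, both the across-period and down-group shifts push Se's electron affinity up.
F > Se: relative to Se, both the across-period and down-group shifts push F's electron affinity up.
Cl > F: this pair runs against the simple trend — see the exception note.
Note the exception: Cl has a higher electron affinity than F, contrary to the simple trend — F's small 2p subshell makes the incoming electron feel strong e⁻–e⁻ repulsion, so Cl actually releases more energy on gaining an electron.
Approximate values (kJ/mol): F 328, Cl 349, Ca 2, Se 195, Pb 35.
So from highest to lowest: Cl > F > Se > Pb > Ca.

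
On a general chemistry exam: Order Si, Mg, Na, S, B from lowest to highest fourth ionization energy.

The fourth ionization energy removes an electron from the +3 ion. For each element: Si³⁺ still has 1 valence electron; Mg³⁺ is already 1 electron into the core; Na³⁺ is already 2 electrons into the core; S³⁺ still has 3 valence electrons; B³⁺ is the bare [He] core.
Breaking into a closed-shell core is much more expensive than removing a leftover valence electron — Na, Mg and B have the largest IE_4 here.
Valence configurations: Si³⁺ [Ne]3s¹, S³⁺ [Ne]3s²3p¹.
The numbers (kJ/mol): Si 4356, Mg 10543, Na 9543, S 4556, B 25026.
So the fourth ionization energies run Si < S < Na < Mg < B.

Si, S, Na, Mg, B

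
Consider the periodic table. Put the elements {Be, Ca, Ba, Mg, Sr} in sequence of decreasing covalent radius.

Ba > Sr > Ca > Mg > Be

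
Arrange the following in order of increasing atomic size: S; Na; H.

H < S < Na

Radius decreases left→right (rising Z_eff, same n) and increases top→bottom (higher n).
Neither a single period nor a single group — weigh both effects.
S > H: the two effects oppose for this pair; the down-group effect wins (103 vs 32 pm).
Na > S: both are in period 3; the period trend gives Na the larger value.
Tabulated atomic radius (pm): H 32, Na 155, S 103.
So from smallest to largest: H < S < Na.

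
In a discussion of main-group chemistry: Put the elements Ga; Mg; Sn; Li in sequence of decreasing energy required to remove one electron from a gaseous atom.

Mg > Sn > Ga > Li

Removing the outermost electron gets harder across a period and easier down a group.
These sit on a diagonal, where the across-period and down-group effects partly cancel.
Ga > Li: the two effects oppose for this pair; the across-period effect wins (579 vs 520 kJ/mol).
Sn > Ga: period and group pull opposite ways; the across-period shift dominates (709 vs 579 kJ/mol).
Mg > Sn: the two effects oppose for this pair; the down-group effect wins (738 vs 709 kJ/mol).
For reference (kJ/mol): Li 520, Mg 738, Ga 579, Sn 709.
So from highest to lowest: Mg > Sn > Ga > Li.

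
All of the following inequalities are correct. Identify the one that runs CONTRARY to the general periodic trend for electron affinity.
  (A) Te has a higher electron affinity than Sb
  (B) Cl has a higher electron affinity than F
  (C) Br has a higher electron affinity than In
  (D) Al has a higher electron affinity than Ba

(B)

The general trend: electron affinity increases across a period and decreases down a group.
(A) Te (period 5, group 16) vs Sb (period 5, group 15): the stated order agrees with the simple trend.
(B) Cl (period 3, group 17) vs F (period 2, group 17): the stated order contradicts the simple trend.
(C) Br (period 4, group 17) vs In (period 5, group 13): the stated order agrees with the simple trend.
(D) Al (period 3, group 13) vs Ba (period 6, group 2): the stated order agrees with the simple trend.
The exception is (B): F's small 2p subshell makes the incoming electron feel strong e⁻–e⁻ repulsion, so Cl actually releases more energy on gaining an electron.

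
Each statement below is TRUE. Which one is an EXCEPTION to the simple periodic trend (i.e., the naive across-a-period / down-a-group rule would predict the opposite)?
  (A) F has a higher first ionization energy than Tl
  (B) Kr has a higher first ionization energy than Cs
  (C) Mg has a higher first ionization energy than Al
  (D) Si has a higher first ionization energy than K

(C)

The general trend: first ionization energy increases across a period and decreases down a group.
(A) F (period 2, group 17) vs Tl (period 6, group 13): the stated order agrees with the simple trend.
(B) Kr (period 4, group 18) vs Cs (period 6, group 1): the stated order agrees with the simple trend.
(C) Mg (period 3, group 2) vs Al (period 3, group 13): the stated order contradicts the simple trend.
(D) Si (period 3, group 14) vs K (period 4, group 1): the stated order agrees with the simple trend.
The exception is (C): Al's single 3p electron is easier to remove than one from Mg's filled 3s².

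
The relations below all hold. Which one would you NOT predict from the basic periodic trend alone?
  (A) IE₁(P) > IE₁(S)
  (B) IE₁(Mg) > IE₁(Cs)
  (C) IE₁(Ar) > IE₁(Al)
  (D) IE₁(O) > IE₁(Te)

The general trend: first ionisation energy increases across a period and decreases down a group.
(A) P (period 3, group 15) vs S (period 3, group 16): the stated order contradicts the simple trend.
(B) Mg (period 3, group 2) vs Cs (period 6, group 1): the stated order agrees with the simple trend.
(C) Ar (period 3, group 18) vs Al (period 3, group 13): the stated order agrees with the simple trend.
(D) O (period 2, group 16) vs Te (period 5, group 16): the stated order agrees with the simple trend.
The exception is (A): S (3p⁴) ionizes more easily than half-filled P (3p³) because the paired 3p electron in S is pushed out by e⁻–e⁻ repulsion.

(A)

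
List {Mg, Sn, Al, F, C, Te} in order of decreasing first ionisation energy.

F, C, Te, Mg, Sn, Al

C is in period 2, group 14; F is in period 2, group 17; Mg is in period 3, group 2; Al is in period 3, group 13; Sn is in period 5, group 14; Te is in period 5, group 16.
IE₁ increases left→right with effective nuclear charge and decreases top→bottom as the valence shell moves farther out.
Neither a single period nor a single group — weigh both effects.
Sn > Al: period and group pull opposite ways; the across-period shift dominates (709 vs 578 kJ/mol).
Mg > Sn: the two effects oppose for this pair; the down-group effect wins (738 vs 709 kJ/mol).
Te > Mg: the two effects oppose for this pair; the across-period effect wins (869 vs 738 kJ/mol).
C > Te: the two effects oppose for this pair; the down-group effect wins (1086 vs 869 kJ/mol).
F > C: both are in period 2; the period trend gives F the larger value.
Note the exception: Mg has a higher first ionization energy than Al, contrary to the simple trend — Al's single 3p electron is easier to remove than one from Mg's filled 3s².
Approximate values (kJ/mol): C 1086, F 1681, Mg 738, Al 578, Sn 709, Te 869.
So from highest to lowest: F > C > Te > Mg > Sn > Al.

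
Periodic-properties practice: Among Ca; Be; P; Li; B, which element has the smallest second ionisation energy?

After 1 electron has been removed, what remains? Ca⁺ still has 1 valence electron; Be⁺ still has 1 valence electron; P⁺ still has 4 valence electrons; Li⁺ is the bare [He] core; B⁺ still has 2 valence electrons.
Breaking into a closed-shell core is much more expensive than removing a leftover valence electron — Li has the largest IE_2 here.
Valence configurations: Ca⁺ [Ar]4s¹, Be⁺ [He]2s¹, P⁺ [Ne]3s²3p², B⁺ [He]2s².
Approximate IE_2 values (kJ/mol): Ca 1145, Be 1757, P 1907, Li 7298, B 2427.
So the second ionization energies run Ca < Be < P < B < Li.

Ca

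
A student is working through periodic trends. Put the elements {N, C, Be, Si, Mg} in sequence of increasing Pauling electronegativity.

Mg, Be, Si, C, N

Be is in period 2, group 2; C is in period 2, group 14; N is in period 2, group 15; Mg is in period 3, group 2; Si is in period 3, group 14.
Electronegativity increases across a period and decreases down a group, tracking effective nuclear charge and atomic size.
Neither a single period nor a single group — weigh both effects.
Be > Mg: they share group 2; the group trend gives Be the larger value.
Si > Be: the two effects oppose for this pair; the across-period effect wins (1.90 vs 1.57).
C > Si: C sits above Si in group 14, so the down-group effect alone puts C higher.
N > C: both are in period 2; the period trend gives N the larger value.
For reference (Pauling): Be 1.57, C 2.55, N 3.04, Mg 1.31, Si 1.90.
So from lowest to highest: Mg < Be < Si < C < N.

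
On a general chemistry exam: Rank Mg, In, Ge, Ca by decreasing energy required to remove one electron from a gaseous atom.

Across a period the outer electron is held more tightly (higher IE₁); down a group it sits in a higher shell, more shielded, and comes off more easily.
Here both period and group differ, so the two effects have to be weighed against each other.
Ca > In: period and group pull opposite ways; the down-group shift dominates (590 vs 558 kJ/mol).
Mg > Ca: they share group 2; the group trend gives Mg the larger value.
Ge > Mg: period and group pull opposite ways; the across-period shift dominates (762 vs 738 kJ/mol).
For reference (kJ/mol): Mg 738, Ca 590, Ge 762, In 558.
So from highest to lowest: Ge > Mg > Ca > In.

Ge > Mg > Ca > In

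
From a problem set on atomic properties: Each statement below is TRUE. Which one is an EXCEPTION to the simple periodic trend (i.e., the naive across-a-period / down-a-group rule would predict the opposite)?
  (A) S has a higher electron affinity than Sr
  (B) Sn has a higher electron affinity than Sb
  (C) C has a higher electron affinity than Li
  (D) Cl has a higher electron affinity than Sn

The general trend: electron affinity increases across a period and decreases down a group.
(A) S (period 3, group 16) vs Sr (period 5, group 2): the stated order agrees with the simple trend.
(B) Sn (period 5, group 14) vs Sb (period 5, group 15): the stated order contradicts the simple trend.
(C) C (period 2, group 14) vs Li (period 2, group 1): the stated order agrees with the simple trend.
(D) Cl (period 3, group 17) vs Sn (period 5, group 14): the stated order agrees with the simple trend.
The exception is (B): adding an electron to Sb's half-filled 5p³ is unfavourable, so Sn has the more exothermic EA.

(B)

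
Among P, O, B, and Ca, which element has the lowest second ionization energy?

Ca

The second ionization energy removes an electron from the +1 ion. For each element: P⁺ still has 4 valence electrons; O⁺ still has 5 valence electrons; B⁺ still has 2 valence electrons; Ca⁺ still has 1 valence electron.
All are still removing valence electrons, so compare the +1 ions as you would atoms: IE_2 generally rises across a period (higher Z_eff) and falls down a group (larger shell), subject to the usual subshell exceptions.
Valence configurations: P⁺ [Ne]3s²3p², O⁺ [He]2s²2p³, B⁺ [He]2s², Ca⁺ [Ar]4s¹.
Tabulated IE_2 (kJ/mol): P 1907, O 3388, B 2427, Ca 1145.
Putting it together, IE_2: Ca < P < B < O.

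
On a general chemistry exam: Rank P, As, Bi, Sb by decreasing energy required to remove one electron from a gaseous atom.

P, As, Sb, Bi

IE₁ increases left→right with effective nuclear charge and decreases top→bottom as the valence shell moves farther out.
All are in group 15, so first ionization energy increases up the group.
So from highest to lowest: P > As > Sb > Bi.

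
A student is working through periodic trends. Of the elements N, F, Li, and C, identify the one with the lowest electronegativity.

Li

Li is in period 2, group 1; C is in period 2, group 14; N is in period 2, group 15; F is in period 2, group 17.
Atoms toward the upper right of the periodic table pull bonding electrons most strongly.
All lie in period 2, so electronegativity increases left to right.
The lowest electronegativity among these belongs to Li.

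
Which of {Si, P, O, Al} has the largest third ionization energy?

Consider each +2 ion: Si²⁺ still has 2 valence electrons; P²⁺ still has 3 valence electrons; O²⁺ still has 4 valence electrons; Al²⁺ still has 1 valence electron.
All are still removing valence electrons, so compare the +2 ions as you would atoms: IE_3 generally rises across a period (higher Z_eff) and falls down a group (larger shell), subject to the usual subshell exceptions.
Valence configurations: Si²⁺ [Ne]3s², P²⁺ [Ne]3s²3p¹, O²⁺ [He]2s²2p², Al²⁺ [Ne]3s¹.
P²⁺ loses a lone 3p electron whereas Si²⁺ must break into a filled 3s² pair, so IE_3(Si) > IE_3(P) even though P has the higher nuclear charge.
Tabulated IE_3 (kJ/mol): Si 3232, P 2914, O 5300, Al 2745.
Hence IE_3: Al < P < Si < O.

O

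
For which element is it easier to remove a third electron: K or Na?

K

After 2 electrons have been removed, what remains? K²⁺ is already 1 electron into the core; Na²⁺ is already 1 electron into the core.
All of these are removing an electron from a noble-gas core or deeper; the smaller core (lower principal quantum number) is held far more tightly, and within a period the higher nuclear charge binds the same core more tightly.
Tabulated IE_3 (kJ/mol): K 4420, Na 6910.
So the third ionization energies run K < Na.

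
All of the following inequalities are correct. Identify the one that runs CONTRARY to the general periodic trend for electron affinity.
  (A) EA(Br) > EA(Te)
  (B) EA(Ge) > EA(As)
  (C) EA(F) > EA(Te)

The general trend: electron affinity increases across a period and decreases down a group.
(A) Br (period 4, group 17) vs Te (period 5, group 16): the stated order agrees with the simple trend.
(B) Ge (period 4, group 14) vs As (period 4, group 15): the stated order contradicts the simple trend.
(C) F (period 2, group 17) vs Te (period 5, group 16): the stated order agrees with the simple trend.
The exception is (B): adding an electron to As's half-filled 4p³ is unfavourable, so Ge (4p²) has the more exothermic EA.

(B)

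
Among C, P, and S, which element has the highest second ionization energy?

C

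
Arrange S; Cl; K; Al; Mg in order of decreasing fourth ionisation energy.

Consider each +3 ion: S³⁺ still has 3 valence electrons; Cl³⁺ still has 4 valence electrons; K³⁺ is already 2 electrons into the core; Al³⁺ is the bare [Ne] core; Mg³⁺ is already 1 electron into the core.
Breaking into a closed-shell core is much more expensive than removing a leftover valence electron — K, Mg and Al have the largest IE_4 here.
Valence configurations: S³⁺ [Ne]3s²3p¹, Cl³⁺ [Ne]3s²3p².
The numbers (kJ/mol): S 4556, Cl 5159, K 5877, Al 11577, Mg 10543.
So the fourth ionization energies run S < Cl < K < Mg < Al.

Al, Mg, K, Cl, S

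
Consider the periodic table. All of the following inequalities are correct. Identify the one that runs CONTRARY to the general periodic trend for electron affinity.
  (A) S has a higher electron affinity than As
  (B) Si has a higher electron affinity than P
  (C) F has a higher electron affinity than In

(B)

The general trend: electron affinity increases across a period and decreases down a group.
(A) S (period 3, group 16) vs As (period 4, group 15): the stated order agrees with the simple trend.
(B) Si (period 3, group 14) vs P (period 3, group 15): the stated order contradicts the simple trend.
(C) F (period 2, group 17) vs In (period 5, group 13): the stated order agrees with the simple trend.
The exception is (B): adding an electron to P's half-filled 3p³ is unfavourable, so Si (3p²) has the more exothermic EA.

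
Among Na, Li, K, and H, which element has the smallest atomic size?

H

Across a period the added protons contract the valence shell; down a group each new principal shell makes the atom larger.
All are in group 1, so atomic radius increases down the group.
The smallest atomic size among these belongs to H.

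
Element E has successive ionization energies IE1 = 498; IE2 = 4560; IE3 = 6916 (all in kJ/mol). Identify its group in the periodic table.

Group 1

Look for the largest jump between consecutive ionization energies: IE2/IE1 ≈ 9.2, far larger than any earlier ratio.
That jump marks the point where a core electron is being removed. So the atom has 1 valence electron.
A main-group element with 1 valence electron is in group 1.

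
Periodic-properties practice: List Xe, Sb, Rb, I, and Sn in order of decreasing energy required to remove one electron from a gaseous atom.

Across a period the outer electron is held more tightly (higher IE₁); down a group it sits in a higher shell, more shielded, and comes off more easily.
All lie in period 5, so first ionization energy increases left to right.
So from highest to lowest: Xe > I > Sb > Sn > Rb.

Xe > I > Sb > Sn > Rb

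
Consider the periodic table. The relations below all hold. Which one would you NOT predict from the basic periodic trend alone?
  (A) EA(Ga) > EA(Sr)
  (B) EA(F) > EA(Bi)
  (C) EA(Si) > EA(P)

The general trend: electron affinity increases across a period and decreases down a group.
(A) Ga (period 4, group 13) vs Sr (period 5, group 2): the stated order agrees with the simple trend.
(B) F (period 2, group 17) vs Bi (period 6, group 15): the stated order agrees with the simple trend.
(C) Si (period 3, group 14) vs P (period 3, group 15): the stated order contradicts the simple trend.
The exception is (C): adding an electron to P's half-filled 3p³ is unfavourable, so Si (3p²) has the more exothermic EA.

(C)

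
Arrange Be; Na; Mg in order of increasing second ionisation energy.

After 1 electron has been removed, what remains? Be⁺ still has 1 valence electron; Na⁺ is the bare [Ne] core; Mg⁺ still has 1 valence electron.
Core electrons are held far more tightly than valence electrons, so Na tops the IE_2 order.
Valence configurations: Be⁺ [He]2s¹, Mg⁺ [Ne]3s¹.
The numbers (kJ/mol): Be 1757, Na 4562, Mg 1451.
So the second ionization energies run Mg < Be < Na.

Mg < Be < Na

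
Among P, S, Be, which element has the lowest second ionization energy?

The second ionization energy removes an electron from the +1 ion. For each element: P⁺ still has 4 valence electrons; S⁺ still has 5 valence electrons; Be⁺ still has 1 valence electron.
All are still removing valence electrons, so compare the +1 ions as you would atoms: IE_2 generally rises across a period (higher Z_eff) and falls down a group (larger shell), subject to the usual subshell exceptions.
Valence configurations: P⁺ [Ne]3s²3p², S⁺ [Ne]3s²3p³, Be⁺ [He]2s¹.
Approximate IE_2 values (kJ/mol): P 1907, S 2252, Be 1757.
Overall IE_2 order: Be < P < S.

Be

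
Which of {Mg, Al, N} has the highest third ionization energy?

Mg

IE_3 is the cost of taking one more electron from the +2 cation: Mg²⁺ is the bare [Ne] core; Al²⁺ still has 1 valence electron; N²⁺ still has 3 valence electrons.
Pulling an electron out of a noble-gas core costs far more than removing a remaining valence electron, so Mg sits at the high end of IE_3.
Valence configurations: Al²⁺ [Ne]3s¹, N²⁺ [He]2s²2p¹.
Approximate IE_3 values (kJ/mol): Mg 7733, Al 2745, N 4578.
Hence IE_3: Al < N < Mg.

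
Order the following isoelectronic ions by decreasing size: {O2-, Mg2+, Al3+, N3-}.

N3- > O2- > Mg2+ > Al3+

All of these have 10 electrons, so size is governed by nuclear charge alone: the more protons, the stronger the pull on the same electron cloud, and the smaller the ion.
Nuclear charges: Al3+ (Z=13), Mg2+ (Z=12), O2- (Z=8), N3- (Z=7).
Largest to smallest: N3- > O2- > Mg2+ > Al3+.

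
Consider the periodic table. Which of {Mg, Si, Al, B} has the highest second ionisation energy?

IE_2 is the cost of taking one more electron from the +1 cation: Mg⁺ still has 1 valence electron; Si⁺ still has 3 valence electrons; Al⁺ still has 2 valence electrons; B⁺ still has 2 valence electrons.
All are still removing valence electrons, so compare the +1 ions as you would atoms: IE_2 generally rises across a period (higher Z_eff) and falls down a group (larger shell), subject to the usual subshell exceptions.
Valence configurations: Mg⁺ [Ne]3s¹, Si⁺ [Ne]3s²3p¹, Al⁺ [Ne]3s², B⁺ [He]2s².
Si⁺ loses a lone 3p electron whereas Al⁺ must break into a filled 3s² pair, so IE_2(Al) > IE_2(Si) even though Si has the higher nuclear charge.
Tabulated IE_2 (kJ/mol): Mg 1451, Si 1577, Al 1817, B 2427.
Putting it together, IE_2: Mg < Si < Al < B.

B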